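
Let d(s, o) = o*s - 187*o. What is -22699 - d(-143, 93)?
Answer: 7991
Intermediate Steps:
d(s, o) = -187*o + o*s
-22699 - d(-143, 93) = -22699 - 93*(-187 - 143) = -22699 - 93*(-330) = -22699 - 1*(-30690) = -22699 + 30690 = 7991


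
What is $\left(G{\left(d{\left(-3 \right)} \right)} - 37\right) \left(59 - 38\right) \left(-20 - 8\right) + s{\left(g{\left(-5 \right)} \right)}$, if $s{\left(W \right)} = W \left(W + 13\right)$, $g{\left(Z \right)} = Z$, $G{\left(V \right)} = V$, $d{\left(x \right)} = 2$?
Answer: $20540$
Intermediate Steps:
$s{\left(W \right)} = W \left(13 + W\right)$
$\left(G{\left(d{\left(-3 \right)} \right)} - 37\right) \left(59 - 38\right) \left(-20 - 8\right) + s{\left(g{\left(-5 \right)} \right)} = \left(2 - 37\right) \left(59 - 38\right) \left(-20 - 8\right) - 5 \left(13 - 5\right) = - 35 \cdot 21 \left(-28\right) - 40 = \left(-35\right) \left(-588\right) - 40 = 20580 - 40 = 20540$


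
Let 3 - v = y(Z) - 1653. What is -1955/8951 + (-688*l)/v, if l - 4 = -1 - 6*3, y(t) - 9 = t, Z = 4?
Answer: 89162255/14706493 ≈ 6.0628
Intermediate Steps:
y(t) = 9 + t
l = -15 (l = 4 + (-1 - 6*3) = 4 + (-1 - 18) = 4 - 19 = -15)
v = 1643 (v = 3 - ((9 + 4) - 1653) = 3 - (13 - 1653) = 3 - 1*(-1640) = 3 + 1640 = 1643)
-1955/8951 + (-688*l)/v = -1955/8951 - 688*(-15)/1643 = -1955*1/8951 + 10320*(1/1643) = -1955/8951 + 10320/1643 = 89162255/14706493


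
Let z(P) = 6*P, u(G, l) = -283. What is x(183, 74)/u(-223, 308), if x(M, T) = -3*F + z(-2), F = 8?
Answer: 36/283 ≈ 0.12721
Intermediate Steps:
x(M, T) = -36 (x(M, T) = -3*8 + 6*(-2) = -24 - 12 = -36)
x(183, 74)/u(-223, 308) = -36/(-283) = -36*(-1/283) = 36/283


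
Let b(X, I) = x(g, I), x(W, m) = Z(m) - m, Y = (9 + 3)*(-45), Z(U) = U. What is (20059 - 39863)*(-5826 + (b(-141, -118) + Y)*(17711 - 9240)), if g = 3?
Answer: 90705607464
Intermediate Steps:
Y = -540 (Y = 12*(-45) = -540)
x(W, m) = 0 (x(W, m) = m - m = 0)
b(X, I) = 0
(20059 - 39863)*(-5826 + (b(-141, -118) + Y)*(17711 - 9240)) = (20059 - 39863)*(-5826 + (0 - 540)*(17711 - 9240)) = -19804*(-5826 - 540*8471) = -19804*(-5826 - 4574340) = -19804*(-4580166) = 90705607464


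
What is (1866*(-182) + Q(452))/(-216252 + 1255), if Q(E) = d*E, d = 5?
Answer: 337352/214997 ≈ 1.5691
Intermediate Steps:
Q(E) = 5*E
(1866*(-182) + Q(452))/(-216252 + 1255) = (1866*(-182) + 5*452)/(-216252 + 1255) = (-339612 + 2260)/(-214997) = -337352*(-1/214997) = 337352/214997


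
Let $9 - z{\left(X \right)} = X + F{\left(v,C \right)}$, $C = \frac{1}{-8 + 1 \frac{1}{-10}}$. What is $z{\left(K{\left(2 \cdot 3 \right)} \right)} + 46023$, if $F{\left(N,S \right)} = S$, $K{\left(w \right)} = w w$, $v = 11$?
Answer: $\frac{3725686}{81} \approx 45996.0$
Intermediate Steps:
$K{\left(w \right)} = w^{2}$
$C = - \frac{10}{81}$ ($C = \frac{1}{-8 + 1 \left(- \frac{1}{10}\right)} = \frac{1}{-8 - \frac{1}{10}} = \frac{1}{- \frac{81}{10}} = - \frac{10}{81} \approx -0.12346$)
$z{\left(X \right)} = \frac{739}{81} - X$ ($z{\left(X \right)} = 9 - \left(X - \frac{10}{81}\right) = 9 - \left(- \frac{10}{81} + X\right) = \frac{739}{81} - X$)
$z{\left(K{\left(2 \cdot 3 \right)} \right)} + 46023 = \left(\frac{739}{81} - \left(2 \cdot 3\right)^{2}\right) + 46023 = \left(\frac{739}{81} - 6^{2}\right) + 46023 = \left(\frac{739}{81} - 36\right) + 46023 = - \frac{2177}{81} + 46023 = \frac{3725686}{81}$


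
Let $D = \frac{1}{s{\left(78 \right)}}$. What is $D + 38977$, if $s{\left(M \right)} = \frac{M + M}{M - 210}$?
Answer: $\frac{506690}{13} \approx 38976.0$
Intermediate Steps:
$s{\left(M \right)} = \frac{2 M}{-210 + M}$
$D = - \frac{11}{13}$ ($D = \frac{1}{2 \cdot 78 \frac{1}{-210 + 78}} = \frac{1}{2 \cdot 78 \frac{1}{-132}} = \frac{1}{2 \cdot 78 \left(- \frac{1}{132}\right)} = \frac{1}{- \frac{13}{11}} = - \frac{11}{13} \approx -0.84615$)
$D + 38977 = - \frac{11}{13} + 38977 = \frac{506690}{13}$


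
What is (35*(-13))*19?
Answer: -8645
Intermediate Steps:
(35*(-13))*19 = -455*19 = -8645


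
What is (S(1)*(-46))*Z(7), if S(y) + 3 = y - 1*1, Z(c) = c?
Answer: 966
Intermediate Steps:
S(y) = -4 + y (S(y) = -3 + (y - 1*1) = -3 + (y - 1) = -3 + (-1 + y) = -4 + y)
(S(1)*(-46))*Z(7) = ((-4 + 1)*(-46))*7 = -3*(-46)*7 = 138*7 = 966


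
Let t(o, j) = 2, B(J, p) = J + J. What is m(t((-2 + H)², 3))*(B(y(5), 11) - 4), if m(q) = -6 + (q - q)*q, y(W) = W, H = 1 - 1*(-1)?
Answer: -36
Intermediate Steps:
H = 2 (H = 1 + 1 = 2)
B(J, p) = 2*J
m(q) = -6 (m(q) = -6 + 0*q = -6 + 0 = -6)
m(t((-2 + H)², 3))*(B(y(5), 11) - 4) = -6*(2*5 - 4) = -6*(10 - 4) = -6*6 = -36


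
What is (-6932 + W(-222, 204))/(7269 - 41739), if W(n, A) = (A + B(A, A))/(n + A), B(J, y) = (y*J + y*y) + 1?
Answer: 208213/620460 ≈ 0.33558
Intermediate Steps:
B(J, y) = 1 + y² + J*y (B(J, y) = (J*y + y²) + 1 = (y² + J*y) + 1 = 1 + y² + J*y)
W(n, A) = (1 + A + 2*A²)/(A + n) (W(n, A) = (A + (1 + A² + A*A))/(n + A) = (A + (1 + A² + A²))/(A + n) = (A + (1 + 2*A²))/(A + n) = (1 + A + 2*A²)/(A + n))
(-6932 + W(-222, 204))/(7269 - 41739) = (-6932 + (1 + 204 + 2*204²)/(204 - 222))/(7269 - 41739) = (-6932 + (1 + 204 + 2*41616)/(-18))/(-34470) = (-6932 - (1 + 204 + 83232)/18)*(-1/34470) = (-6932 - 1/18*83437)*(-1/34470) = (-6932 - 83437/18)*(-1/34470) = -208213/18*(-1/34470) = 208213/620460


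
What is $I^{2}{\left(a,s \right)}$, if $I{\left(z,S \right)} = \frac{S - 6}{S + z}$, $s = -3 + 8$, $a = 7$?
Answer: $\frac{1}{144} \approx 0.0069444$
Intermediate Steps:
$s = 5$
$I{\left(z,S \right)} = \frac{-6 + S}{S + z}$
$I^{2}{\left(a,s \right)} = \left(\frac{-6 + 5}{5 + 7}\right)^{2} = \left(\frac{1}{12} \left(-1\right)\right)^{2} = \left(- \frac{1}{12}\right)^{2} = \frac{1}{144}$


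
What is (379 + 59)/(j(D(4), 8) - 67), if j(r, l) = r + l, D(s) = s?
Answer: -438/55 ≈ -7.9636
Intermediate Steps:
j(r, l) = l + r
(379 + 59)/(j(D(4), 8) - 67) = (379 + 59)/((8 + 4) - 67) = 438/(12 - 67) = 438/(-55) = 438*(-1/55) = -438/55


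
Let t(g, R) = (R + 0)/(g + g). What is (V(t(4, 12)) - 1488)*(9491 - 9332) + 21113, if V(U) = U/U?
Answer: -215320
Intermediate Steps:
t(g, R) = R/(2*g) (t(g, R) = R/((2*g)) = R*(1/(2*g)) = R/(2*g))
V(U) = 1
(V(t(4, 12)) - 1488)*(9491 - 9332) + 21113 = (1 - 1488)*(9491 - 9332) + 21113 = -1487*159 + 21113 = -236433 + 21113 = -215320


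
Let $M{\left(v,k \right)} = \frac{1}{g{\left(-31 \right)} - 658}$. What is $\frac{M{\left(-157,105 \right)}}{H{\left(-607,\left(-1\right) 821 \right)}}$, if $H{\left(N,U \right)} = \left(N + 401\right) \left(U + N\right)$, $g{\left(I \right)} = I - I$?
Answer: $- \frac{1}{193562544} \approx -5.1663 \cdot 10^{-9}$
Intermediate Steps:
$g{\left(I \right)} = 0$
$H{\left(N,U \right)} = \left(401 + N\right) \left(N + U\right)$
$M{\left(v,k \right)} = - \frac{1}{658}$ ($M{\left(v,k \right)} = \frac{1}{0 - 658} = \frac{1}{-658} = - \frac{1}{658}$)
$\frac{M{\left(-157,105 \right)}}{H{\left(-607,\left(-1\right) 821 \right)}} = - \frac{1}{658 \left(\left(-607\right)^{2} + 401 \left(-607\right) + 401 \left(\left(-1\right) 821\right) - 607 \left(\left(-1\right) 821\right)\right)} = - \frac{1}{658 \left(368449 - 243407 + 401 \left(-821\right) - -498347\right)} = - \frac{1}{658 \left(368449 - 243407 - 329221 + 498347\right)} = - \frac{1}{658 \cdot 294168} = \left(- \frac{1}{658}\right) \frac{1}{294168} = - \frac{1}{193562544}$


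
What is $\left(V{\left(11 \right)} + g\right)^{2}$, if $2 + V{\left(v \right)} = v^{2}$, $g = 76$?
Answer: $38025$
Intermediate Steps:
$V{\left(v \right)} = -2 + v^{2}$
$\left(V{\left(11 \right)} + g\right)^{2} = \left(\left(-2 + 11^{2}\right) + 76\right)^{2} = \left(\left(-2 + 121\right) + 76\right)^{2} = \left(119 + 76\right)^{2} = 195^{2} = 38025$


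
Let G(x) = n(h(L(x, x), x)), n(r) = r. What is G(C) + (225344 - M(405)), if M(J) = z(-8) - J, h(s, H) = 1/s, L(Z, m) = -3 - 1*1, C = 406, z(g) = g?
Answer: 903027/4 ≈ 2.2576e+5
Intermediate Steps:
L(Z, m) = -4 (L(Z, m) = -3 - 1 = -4)
M(J) = -8 - J
G(x) = -1/4 (G(x) = 1/(-4) = -1/4)
G(C) + (225344 - M(405)) = -1/4 + (225344 - (-8 - 1*405)) = -1/4 + (225344 - (-8 - 405)) = -1/4 + (225344 - 1*(-413)) = -1/4 + (225344 + 413) = -1/4 + 225757 = 903027/4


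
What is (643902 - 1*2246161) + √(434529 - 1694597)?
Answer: -1602259 + 2*I*√315017 ≈ -1.6023e+6 + 1122.5*I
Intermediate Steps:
(643902 - 1*2246161) + √(434529 - 1694597) = (643902 - 2246161) + √(-1260068) = -1602259 + 2*I*√315017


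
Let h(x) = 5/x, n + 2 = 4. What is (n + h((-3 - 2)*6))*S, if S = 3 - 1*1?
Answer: 11/3 ≈ 3.6667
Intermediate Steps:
n = 2 (n = -2 + 4 = 2)
S = 2 (S = 3 - 1 = 2)
(n + h((-3 - 2)*6))*S = (2 + 5/(((-3 - 2)*6)))*2 = (2 + 5/((-5*6)))*2 = (2 + 5/(-30))*2 = (2 + 5*(-1/30))*2 = (2 - 1/6)*2 = (11/6)*2 = 11/3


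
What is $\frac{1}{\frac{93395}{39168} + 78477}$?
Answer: $\frac{39168}{3073880531} \approx 1.2742 \cdot 10^{-5}$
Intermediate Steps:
$\frac{1}{\frac{93395}{39168} + 78477} = \frac{1}{\frac{3073880531}{39168}} = \frac{39168}{3073880531}$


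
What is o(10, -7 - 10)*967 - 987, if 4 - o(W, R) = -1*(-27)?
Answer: -23228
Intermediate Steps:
o(W, R) = -23 (o(W, R) = 4 - (-1)*(-27) = 4 - 1*27 = 4 - 27 = -23)
o(10, -7 - 10)*967 - 987 = -23*967 - 987 = -22241 - 987 = -23228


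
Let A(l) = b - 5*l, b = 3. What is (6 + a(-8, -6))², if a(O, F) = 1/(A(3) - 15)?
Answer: 25921/729 ≈ 35.557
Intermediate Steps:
A(l) = 3 - 5*l
a(O, F) = -1/27 (a(O, F) = 1/((3 - 5*3) - 15) = 1/((3 - 15) - 15) = 1/(-12 - 15) = 1/(-27) = -1/27)
(6 + a(-8, -6))² = (6 - 1/27)² = (161/27)² = 25921/729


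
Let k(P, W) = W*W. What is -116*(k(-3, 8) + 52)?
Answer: -13456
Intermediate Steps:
k(P, W) = W**2
-116*(k(-3, 8) + 52) = -116*(8**2 + 52) = -116*(64 + 52) = -116*116 = -13456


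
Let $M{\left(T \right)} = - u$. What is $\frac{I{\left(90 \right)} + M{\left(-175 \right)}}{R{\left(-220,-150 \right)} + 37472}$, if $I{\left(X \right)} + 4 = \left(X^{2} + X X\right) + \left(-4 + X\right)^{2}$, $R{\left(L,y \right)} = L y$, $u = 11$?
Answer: $\frac{23581}{70472} \approx 0.33462$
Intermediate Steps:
$M{\left(T \right)} = -11$ ($M{\left(T \right)} = \left(-1\right) 11 = -11$)
$I{\left(X \right)} = -4 + \left(-4 + X\right)^{2} + 2 X^{2}$ ($I{\left(X \right)} = -4 + \left(\left(X^{2} + X X\right) + \left(-4 + X\right)^{2}\right) = -4 + \left(\left(X^{2} + X^{2}\right) + \left(-4 + X\right)^{2}\right) = -4 + \left(2 X^{2} + \left(-4 + X\right)^{2}\right) = -4 + \left(\left(-4 + X\right)^{2} + 2 X^{2}\right) = -4 + \left(-4 + X\right)^{2} + 2 X^{2}$)
$\frac{I{\left(90 \right)} + M{\left(-175 \right)}}{R{\left(-220,-150 \right)} + 37472} = \frac{\left(12 - 720 + 3 \cdot 90^{2}\right) - 11}{\left(-220\right) \left(-150\right) + 37472} = \frac{\left(12 - 720 + 3 \cdot 8100\right) - 11}{33000 + 37472} = \frac{\left(12 - 720 + 24300\right) - 11}{70472} = \left(23592 - 11\right) \frac{1}{70472} = 23581 \cdot \frac{1}{70472} = \frac{23581}{70472}$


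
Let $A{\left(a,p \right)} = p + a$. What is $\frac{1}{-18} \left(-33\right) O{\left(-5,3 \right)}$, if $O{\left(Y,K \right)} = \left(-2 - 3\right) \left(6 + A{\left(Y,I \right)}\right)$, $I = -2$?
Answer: $\frac{55}{6} \approx 9.1667$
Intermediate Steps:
$A{\left(a,p \right)} = a + p$
$O{\left(Y,K \right)} = -20 - 5 Y$ ($O{\left(Y,K \right)} = \left(-2 - 3\right) \left(6 + \left(Y - 2\right)\right) = - 5 \left(6 + \left(-2 + Y\right)\right) = - 5 \left(4 + Y\right) = -20 - 5 Y$)
$\frac{1}{-18} \left(-33\right) O{\left(-5,3 \right)} = \frac{1}{-18} \left(-33\right) \left(-20 - -25\right) = \left(- \frac{1}{18}\right) \left(-33\right) \left(-20 + 25\right) = \frac{11}{6} \cdot 5 = \frac{55}{6}$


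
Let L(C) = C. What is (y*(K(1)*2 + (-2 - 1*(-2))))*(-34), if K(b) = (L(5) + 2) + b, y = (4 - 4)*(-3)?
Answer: 0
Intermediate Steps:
y = 0 (y = 0*(-3) = 0)
K(b) = 7 + b (K(b) = (5 + 2) + b = 7 + b)
(y*(K(1)*2 + (-2 - 1*(-2))))*(-34) = (0*((7 + 1)*2 + (-2 - 1*(-2))))*(-34) = (0*(8*2 + (-2 + 2)))*(-34) = (0*(16 + 0))*(-34) = (0*16)*(-34) = 0*(-34) = 0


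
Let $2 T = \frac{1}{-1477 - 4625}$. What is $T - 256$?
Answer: $- \frac{3124225}{12204} \approx -256.0$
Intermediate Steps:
$T = - \frac{1}{12204}$ ($T = \frac{1}{2 \left(-1477 - 4625\right)} = \frac{1}{2 \left(-6102\right)} = \frac{1}{2} \left(- \frac{1}{6102}\right) = - \frac{1}{12204} \approx -8.194 \cdot 10^{-5}$)
$T - 256 = - \frac{1}{12204} - 256 = - \frac{3124225}{12204}$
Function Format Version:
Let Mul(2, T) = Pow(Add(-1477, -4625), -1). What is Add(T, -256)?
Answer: Rational(-3124225, 12204) ≈ -256.00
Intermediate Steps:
T = Rational(-1, 12204) (T = Mul(Rational(1, 2), Pow(Add(-1477, -4625), -1)) = Mul(Rational(1, 2), Pow(-6102, -1)) = Mul(Rational(1, 2), Rational(-1, 6102)) = Rational(-1, 12204) ≈ -8.1940e-5)
Add(T, -256) = Add(Rational(-1, 12204), -256) = Rational(-3124225, 12204)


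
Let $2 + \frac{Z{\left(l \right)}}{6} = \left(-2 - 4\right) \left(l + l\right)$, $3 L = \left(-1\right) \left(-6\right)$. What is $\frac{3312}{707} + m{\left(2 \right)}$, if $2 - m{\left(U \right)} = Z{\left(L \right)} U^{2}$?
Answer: $\frac{445894}{707} \approx 630.68$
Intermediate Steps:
$L = 2$ ($L = \frac{\left(-1\right) \left(-6\right)}{3} = \frac{1}{3} \cdot 6 = 2$)
$Z{\left(l \right)} = -12 - 72 l$ ($Z{\left(l \right)} = -12 + 6 \left(-2 - 4\right) \left(l + l\right) = -12 + 6 \left(- 6 \cdot 2 l\right) = -12 + 6 \left(- 12 l\right) = -12 - 72 l$)
$m{\left(U \right)} = 2 + 156 U^{2}$ ($m{\left(U \right)} = 2 - \left(-12 - 144\right) U^{2} = 2 - - 156 U^{2} = 2 + 156 U^{2}$)
$\frac{3312}{707} + m{\left(2 \right)} = \frac{3312}{707} + \left(2 + 156 \cdot 2^{2}\right) = 3312 \cdot \frac{1}{707} + \left(2 + 156 \cdot 4\right) = \frac{3312}{707} + \left(2 + 624\right) = \frac{3312}{707} + 626 = \frac{445894}{707}$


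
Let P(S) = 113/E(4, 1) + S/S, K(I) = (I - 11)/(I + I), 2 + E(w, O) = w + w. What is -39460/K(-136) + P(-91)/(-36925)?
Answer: -37744805611/516950 ≈ -73014.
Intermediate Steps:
E(w, O) = -2 + 2*w (E(w, O) = -2 + (w + w) = -2 + 2*w)
K(I) = (-11 + I)/(2*I) (K(I) = (-11 + I)/((2*I)) = (-11 + I)*(1/(2*I)) = (-11 + I)/(2*I))
P(S) = 119/6 (P(S) = 113/(-2 + 2*4) + S/S = 113/(-2 + 8) + 1 = 113/6 + 1 = 119/6)
-39460/K(-136) + P(-91)/(-36925) = -39460*(-272/(-11 - 136)) + (119/6)/(-36925) = -39460/((½)*(-1/136)*(-147)) + (119/6)*(-1/36925) = -39460/147/272 - 17/31650 = -39460*272/147 - 17/31650 = -10733120/147 - 17/31650 = -37744805611/516950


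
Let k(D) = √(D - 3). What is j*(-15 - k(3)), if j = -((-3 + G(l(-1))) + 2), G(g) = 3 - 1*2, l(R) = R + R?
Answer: 0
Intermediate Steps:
l(R) = 2*R
G(g) = 1 (G(g) = 3 - 2 = 1)
k(D) = √(-3 + D)
j = 0 (j = -((-3 + 1) + 2) = -(-2 + 2) = -1*0 = 0)
j*(-15 - k(3)) = 0*(-15 - √(-3 + 3)) = 0*(-15 - √0) = 0*(-15 - 1*0) = 0*(-15 + 0) = 0*(-15) = 0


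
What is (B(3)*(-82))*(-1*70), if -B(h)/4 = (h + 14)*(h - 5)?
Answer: 780640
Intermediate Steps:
B(h) = -4*(-5 + h)*(14 + h) (B(h) = -4*(h + 14)*(h - 5) = -4*(14 + h)*(-5 + h) = -4*(-5 + h)*(14 + h))
(B(3)*(-82))*(-1*70) = ((280 - 36*3 - 4*3²)*(-82))*(-1*70) = ((280 - 108 - 4*9)*(-82))*(-70) = ((280 - 108 - 36)*(-82))*(-70) = (136*(-82))*(-70) = -11152*(-70) = 780640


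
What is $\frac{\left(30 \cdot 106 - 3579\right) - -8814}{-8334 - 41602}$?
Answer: $- \frac{8415}{49936} \approx -0.16852$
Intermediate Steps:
$\frac{\left(30 \cdot 106 - 3579\right) - -8814}{-8334 - 41602} = \frac{\left(3180 - 3579\right) + 8814}{-49936} = \left(-399 + 8814\right) \left(- \frac{1}{49936}\right) = 8415 \left(- \frac{1}{49936}\right) = - \frac{8415}{49936}$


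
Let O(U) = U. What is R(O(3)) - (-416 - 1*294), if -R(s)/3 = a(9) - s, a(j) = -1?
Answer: 722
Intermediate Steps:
R(s) = 3 + 3*s (R(s) = -3*(-1 - s) = 3 + 3*s)
R(O(3)) - (-416 - 1*294) = (3 + 3*3) - (-416 - 1*294) = (3 + 9) - (-416 - 294) = 12 - 1*(-710) = 12 + 710 = 722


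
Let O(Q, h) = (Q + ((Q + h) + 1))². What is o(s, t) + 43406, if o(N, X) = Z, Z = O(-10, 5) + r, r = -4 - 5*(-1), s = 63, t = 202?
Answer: 43603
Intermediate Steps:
O(Q, h) = (1 + h + 2*Q)² (O(Q, h) = (Q + (1 + Q + h))² = (1 + h + 2*Q)²)
r = 1 (r = -4 + 5 = 1)
Z = 197 (Z = (1 + 5 + 2*(-10))² + 1 = (1 + 5 - 20)² + 1 = (-14)² + 1 = 196 + 1 = 197)
o(N, X) = 197
o(s, t) + 43406 = 197 + 43406 = 43603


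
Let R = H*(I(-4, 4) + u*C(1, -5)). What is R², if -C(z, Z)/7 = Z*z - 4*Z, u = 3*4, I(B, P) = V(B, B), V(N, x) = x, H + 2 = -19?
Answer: 704583936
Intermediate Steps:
H = -21 (H = -2 - 19 = -21)
I(B, P) = B
u = 12
C(z, Z) = 28*Z - 7*Z*z (C(z, Z) = -7*(Z*z - 4*Z) = -7*(-4*Z + Z*z) = 28*Z - 7*Z*z)
R = 26544 (R = -21*(-4 + 12*(7*(-5)*(4 - 1*1))) = -21*(-4 + 12*(7*(-5)*(4 - 1))) = -21*(-4 + 12*(7*(-5)*3)) = -21*(-4 + 12*(-105)) = -21*(-4 - 1260) = -21*(-1264) = 26544)
R² = 26544² = 704583936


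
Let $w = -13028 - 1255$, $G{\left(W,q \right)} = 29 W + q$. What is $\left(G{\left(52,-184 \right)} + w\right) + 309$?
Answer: $-12650$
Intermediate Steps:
$G{\left(W,q \right)} = q + 29 W$
$w = -14283$ ($w = -13028 - 1255 = -14283$)
$\left(G{\left(52,-184 \right)} + w\right) + 309 = \left(\left(-184 + 29 \cdot 52\right) - 14283\right) + 309 = \left(\left(-184 + 1508\right) - 14283\right) + 309 = \left(1324 - 14283\right) + 309 = -12959 + 309 = -12650$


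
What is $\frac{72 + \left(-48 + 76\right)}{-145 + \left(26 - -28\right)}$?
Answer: $- \frac{100}{91} \approx -1.0989$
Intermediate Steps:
$\frac{72 + \left(-48 + 76\right)}{-145 + \left(26 - -28\right)} = \frac{72 + 28}{-145 + \left(26 + 28\right)} = \frac{100}{-145 + 54} = \frac{100}{-91} = 100 \left(- \frac{1}{91}\right) = - \frac{100}{91}$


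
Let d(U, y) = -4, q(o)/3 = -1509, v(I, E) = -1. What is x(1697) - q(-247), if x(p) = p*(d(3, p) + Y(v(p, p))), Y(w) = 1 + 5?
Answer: 7921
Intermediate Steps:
q(o) = -4527 (q(o) = 3*(-1509) = -4527)
Y(w) = 6
x(p) = 2*p (x(p) = p*(-4 + 6) = p*2 = 2*p)
x(1697) - q(-247) = 2*1697 - 1*(-4527) = 3394 + 4527 = 7921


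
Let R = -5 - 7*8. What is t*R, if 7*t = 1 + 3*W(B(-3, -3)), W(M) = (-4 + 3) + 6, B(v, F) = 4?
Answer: -976/7 ≈ -139.43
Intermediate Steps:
W(M) = 5 (W(M) = -1 + 6 = 5)
R = -61 (R = -5 - 56 = -61)
t = 16/7 (t = (1 + 3*5)/7 = (1 + 15)/7 = (⅐)*16 = 16/7 ≈ 2.2857)
t*R = (16/7)*(-61) = -976/7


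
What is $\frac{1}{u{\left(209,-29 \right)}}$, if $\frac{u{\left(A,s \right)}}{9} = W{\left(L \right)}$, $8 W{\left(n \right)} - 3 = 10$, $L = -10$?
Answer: $\frac{8}{117} \approx 0.068376$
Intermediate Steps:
$W{\left(n \right)} = \frac{13}{8}$ ($W{\left(n \right)} = \frac{3}{8} + \frac{1}{8} \cdot 10 = \frac{3}{8} + \frac{5}{4} = \frac{13}{8}$)
$u{\left(A,s \right)} = \frac{117}{8}$ ($u{\left(A,s \right)} = 9 \cdot \frac{13}{8} = \frac{117}{8}$)
$\frac{1}{u{\left(209,-29 \right)}} = \frac{1}{\frac{117}{8}} = \frac{8}{117}$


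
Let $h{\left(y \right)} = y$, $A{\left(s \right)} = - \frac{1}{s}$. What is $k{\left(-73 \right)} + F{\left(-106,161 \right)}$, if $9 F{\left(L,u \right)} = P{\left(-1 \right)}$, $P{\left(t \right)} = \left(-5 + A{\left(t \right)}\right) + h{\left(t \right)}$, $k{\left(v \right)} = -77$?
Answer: $- \frac{698}{9} \approx -77.556$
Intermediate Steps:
$P{\left(t \right)} = -5 + t - \frac{1}{t}$ ($P{\left(t \right)} = \left(-5 - \frac{1}{t}\right) + t = -5 + t - \frac{1}{t}$)
$F{\left(L,u \right)} = - \frac{5}{9}$ ($F{\left(L,u \right)} = \frac{-5 - 1 - \frac{1}{-1}}{9} = \frac{-5 - 1 - -1}{9} = \frac{-5 - 1 + 1}{9} = \frac{1}{9} \left(-5\right) = - \frac{5}{9}$)
$k{\left(-73 \right)} + F{\left(-106,161 \right)} = -77 - \frac{5}{9} = - \frac{698}{9}$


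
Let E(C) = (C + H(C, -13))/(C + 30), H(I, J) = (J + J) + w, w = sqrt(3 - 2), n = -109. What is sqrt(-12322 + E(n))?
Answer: 2*I*sqrt(19222754)/79 ≈ 111.0*I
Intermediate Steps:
w = 1 (w = sqrt(1) = 1)
H(I, J) = 1 + 2*J (H(I, J) = (J + J) + 1 = 2*J + 1 = 1 + 2*J)
E(C) = (-25 + C)/(30 + C) (E(C) = (C + (1 + 2*(-13)))/(C + 30) = (C + (1 - 26))/(30 + C) = (C - 25)/(30 + C) = (-25 + C)/(30 + C))
sqrt(-12322 + E(n)) = sqrt(-12322 + (-25 - 109)/(30 - 109)) = sqrt(-12322 - 134/(-79)) = sqrt(-12322 - 1/79*(-134)) = sqrt(-12322 + 134/79) = sqrt(-973304/79) = 2*I*sqrt(19222754)/79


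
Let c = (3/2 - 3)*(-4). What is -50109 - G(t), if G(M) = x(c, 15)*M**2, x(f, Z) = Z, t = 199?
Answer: -644124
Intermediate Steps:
c = 6 (c = (3*(1/2) - 3)*(-4) = (3/2 - 3)*(-4) = -3/2*(-4) = 6)
G(M) = 15*M**2
-50109 - G(t) = -50109 - 15*199**2 = -50109 - 15*39601 = -50109 - 1*594015 = -50109 - 594015 = -644124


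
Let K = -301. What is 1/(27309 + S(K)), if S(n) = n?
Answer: 1/27008 ≈ 3.7026e-5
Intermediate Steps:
1/(27309 + S(K)) = 1/(27309 - 301) = 1/27008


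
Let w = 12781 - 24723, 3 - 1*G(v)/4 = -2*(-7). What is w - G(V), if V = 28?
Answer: -11898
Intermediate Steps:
G(v) = -44 (G(v) = 12 - (-8)*(-7) = 12 - 4*14 = 12 - 56 = -44)
w = -11942
w - G(V) = -11942 - 1*(-44) = -11942 + 44 = -11898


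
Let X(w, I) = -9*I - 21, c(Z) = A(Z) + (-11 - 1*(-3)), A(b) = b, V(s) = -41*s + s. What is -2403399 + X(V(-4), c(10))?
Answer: -2403438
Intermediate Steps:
V(s) = -40*s
c(Z) = -8 + Z (c(Z) = Z + (-11 - 1*(-3)) = Z + (-11 + 3) = Z - 8 = -8 + Z)
X(w, I) = -21 - 9*I
-2403399 + X(V(-4), c(10)) = -2403399 + (-21 - 9*(-8 + 10)) = -2403399 + (-21 - 9*2) = -2403399 + (-21 - 18) = -2403399 - 39 = -2403438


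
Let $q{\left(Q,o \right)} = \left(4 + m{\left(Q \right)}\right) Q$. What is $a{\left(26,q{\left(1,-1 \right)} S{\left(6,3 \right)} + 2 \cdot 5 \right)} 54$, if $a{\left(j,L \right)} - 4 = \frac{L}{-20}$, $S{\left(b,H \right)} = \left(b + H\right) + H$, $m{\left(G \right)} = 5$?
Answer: $- \frac{513}{5} \approx -102.6$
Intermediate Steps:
$S{\left(b,H \right)} = b + 2 H$ ($S{\left(b,H \right)} = \left(H + b\right) + H = b + 2 H$)
$q{\left(Q,o \right)} = 9 Q$ ($q{\left(Q,o \right)} = \left(4 + 5\right) Q = 9 Q$)
$a{\left(j,L \right)} = 4 - \frac{L}{20}$ ($a{\left(j,L \right)} = 4 + \frac{L}{-20} = 4 + L \left(- \frac{1}{20}\right) = 4 - \frac{L}{20}$)
$a{\left(26,q{\left(1,-1 \right)} S{\left(6,3 \right)} + 2 \cdot 5 \right)} 54 = \left(4 - \frac{9 \cdot 1 \left(6 + 2 \cdot 3\right) + 2 \cdot 5}{20}\right) 54 = \left(4 - \frac{9 \left(6 + 6\right) + 10}{20}\right) 54 = \left(4 - \frac{9 \cdot 12 + 10}{20}\right) 54 = \left(4 - \frac{108 + 10}{20}\right) 54 = \left(4 - \frac{59}{10}\right) 54 = \left(- \frac{19}{10}\right) 54 = - \frac{513}{5}$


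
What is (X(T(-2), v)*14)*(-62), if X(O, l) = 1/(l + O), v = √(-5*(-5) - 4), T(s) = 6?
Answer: -1736/5 + 868*√21/15 ≈ -82.022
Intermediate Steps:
v = √21 (v = √(25 - 4) = √21 ≈ 4.5826)
X(O, l) = 1/(O + l)
(X(T(-2), v)*14)*(-62) = (14/(6 + √21))*(-62) = -868/(6 + √21)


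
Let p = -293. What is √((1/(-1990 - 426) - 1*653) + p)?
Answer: I*√345116087/604 ≈ 30.757*I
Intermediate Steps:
√((1/(-1990 - 426) - 1*653) + p) = √((1/(-1990 - 426) - 1*653) - 293) = √((1/(-2416) - 653) - 293) = √((-1/2416 - 653) - 293) = √(-1577649/2416 - 293) = √(-2285537/2416) = I*√345116087/604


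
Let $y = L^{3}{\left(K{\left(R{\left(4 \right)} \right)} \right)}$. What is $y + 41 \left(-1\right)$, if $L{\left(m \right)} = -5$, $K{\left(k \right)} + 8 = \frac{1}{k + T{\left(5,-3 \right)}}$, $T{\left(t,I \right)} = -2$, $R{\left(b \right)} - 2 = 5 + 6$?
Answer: $-166$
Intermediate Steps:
$R{\left(b \right)} = 13$ ($R{\left(b \right)} = 2 + \left(5 + 6\right) = 2 + 11 = 13$)
$K{\left(k \right)} = -8 + \frac{1}{-2 + k}$ ($K{\left(k \right)} = -8 + \frac{1}{k - 2} = -8 + \frac{1}{-2 + k}$)
$y = -125$ ($y = \left(-5\right)^{3} = -125$)
$y + 41 \left(-1\right) = -125 + 41 \left(-1\right) = -125 - 41 = -166$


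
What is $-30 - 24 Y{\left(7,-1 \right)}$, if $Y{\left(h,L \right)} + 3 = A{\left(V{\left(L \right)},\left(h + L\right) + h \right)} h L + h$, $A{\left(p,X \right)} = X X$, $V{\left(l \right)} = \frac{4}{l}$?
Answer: $28266$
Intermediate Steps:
$A{\left(p,X \right)} = X^{2}$
$Y{\left(h,L \right)} = -3 + h + L h \left(L + 2 h\right)^{2}$ ($Y{\left(h,L \right)} = -3 + \left(\left(\left(h + L\right) + h\right)^{2} h L + h\right) = -3 + \left(\left(\left(L + h\right) + h\right)^{2} h L + h\right) = -3 + \left(\left(L + 2 h\right)^{2} h L + h\right) = -3 + \left(h \left(L + 2 h\right)^{2} L + h\right) = -3 + \left(L h \left(L + 2 h\right)^{2} + h\right) = -3 + \left(h + L h \left(L + 2 h\right)^{2}\right) = -3 + h + L h \left(L + 2 h\right)^{2}$)
$-30 - 24 Y{\left(7,-1 \right)} = -30 - 24 \left(-3 + 7 - 7 \left(-1 + 2 \cdot 7\right)^{2}\right) = -30 - 24 \left(-3 + 7 - 7 \left(-1 + 14\right)^{2}\right) = -30 - 24 \left(-3 + 7 - 7 \cdot 13^{2}\right) = -30 - 24 \left(-3 + 7 - 7 \cdot 169\right) = -30 - 24 \left(-3 + 7 - 1183\right) = -30 - -28296 = -30 + 28296 = 28266$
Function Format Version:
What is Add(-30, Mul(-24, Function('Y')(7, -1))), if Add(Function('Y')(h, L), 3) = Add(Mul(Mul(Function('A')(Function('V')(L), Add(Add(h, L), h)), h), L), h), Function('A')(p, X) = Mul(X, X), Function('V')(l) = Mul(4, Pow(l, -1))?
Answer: 28266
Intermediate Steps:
Function('A')(p, X) = Pow(X, 2)
Function('Y')(h, L) = Add(-3, h, Mul(L, h, Pow(Add(L, Mul(2, h)), 2))) (Function('Y')(h, L) = Add(-3, Add(Mul(Mul(Pow(Add(Add(h, L), h), 2), h), L), h)) = Add(-3, Add(Mul(Mul(Pow(Add(Add(L, h), h), 2), h), L), h)) = Add(-3, Add(Mul(Mul(Pow(Add(L, Mul(2, h)), 2), h), L), h)) = Add(-3, Add(Mul(Mul(h, Pow(Add(L, Mul(2, h)), 2)), L), h)) = Add(-3, Add(Mul(L, h, Pow(Add(L, Mul(2, h)), 2)), h)) = Add(-3, Add(h, Mul(L, h, Pow(Add(L, Mul(2, h)), 2)))) = Add(-3, h, Mul(L, h, Pow(Add(L, Mul(2, h)), 2))))
Add(-30, Mul(-24, Function('Y')(7, -1))) = Add(-30, Mul(-24, Add(-3, 7, Mul(-1, 7, Pow(Add(-1, Mul(2, 7)), 2))))) = Add(-30, Mul(-24, Add(-3, 7, Mul(-1, 7, Pow(Add(-1, 14), 2))))) = Add(-30, Mul(-24, Add(-3, 7, Mul(-1, 7, Pow(13, 2))))) = Add(-30, Mul(-24, Add(-3, 7, Mul(-1, 7, 169)))) = Add(-30, Mul(-24, Add(-3, 7, -1183))) = Add(-30, Mul(-24, -1179)) = Add(-30, 28296) = 28266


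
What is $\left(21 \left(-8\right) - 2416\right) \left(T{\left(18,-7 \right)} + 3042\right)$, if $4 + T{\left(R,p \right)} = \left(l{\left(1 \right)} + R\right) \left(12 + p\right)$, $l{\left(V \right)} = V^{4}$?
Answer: $-8095672$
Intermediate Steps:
$T{\left(R,p \right)} = -4 + \left(1 + R\right) \left(12 + p\right)$ ($T{\left(R,p \right)} = -4 + \left(1^{4} + R\right) \left(12 + p\right) = -4 + \left(1 + R\right) \left(12 + p\right)$)
$\left(21 \left(-8\right) - 2416\right) \left(T{\left(18,-7 \right)} + 3042\right) = \left(21 \left(-8\right) - 2416\right) \left(\left(8 - 7 + 12 \cdot 18 + 18 \left(-7\right)\right) + 3042\right) = \left(-168 - 2416\right) \left(\left(8 - 7 + 216 - 126\right) + 3042\right) = - 2584 \left(91 + 3042\right) = \left(-2584\right) 3133 = -8095672$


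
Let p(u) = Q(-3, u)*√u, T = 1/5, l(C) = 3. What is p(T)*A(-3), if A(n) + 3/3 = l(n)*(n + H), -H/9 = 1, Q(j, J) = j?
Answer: 111*√5/5 ≈ 49.641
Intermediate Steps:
H = -9 (H = -9*1 = -9)
T = ⅕ ≈ 0.20000
A(n) = -28 + 3*n (A(n) = -1 + 3*(n - 9) = -1 + 3*(-9 + n) = -1 + (-27 + 3*n) = -28 + 3*n)
p(u) = -3*√u
p(T)*A(-3) = (-3*√5/5)*(-28 + 3*(-3)) = (-3*√5/5)*(-28 - 9) = -3*√5/5*(-37) = 111*√5/5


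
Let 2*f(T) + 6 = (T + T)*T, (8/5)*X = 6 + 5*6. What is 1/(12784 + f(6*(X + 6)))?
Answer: 1/42022 ≈ 2.3797e-5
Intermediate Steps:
X = 45/2 (X = 5*(6 + 5*6)/8 = 5*(6 + 30)/8 = (5/8)*36 = 45/2 ≈ 22.500)
f(T) = -3 + T² (f(T) = -3 + ((T + T)*T)/2 = -3 + ((2*T)*T)/2 = -3 + (2*T²)/2 = -3 + T²)
1/(12784 + f(6*(X + 6))) = 1/(12784 + (-3 + (6*(45/2 + 6))²)) = 1/(12784 + (-3 + (6*(57/2))²)) = 1/(12784 + (-3 + 171²)) = 1/(12784 + (-3 + 29241)) = 1/(12784 + 29238) = 1/42022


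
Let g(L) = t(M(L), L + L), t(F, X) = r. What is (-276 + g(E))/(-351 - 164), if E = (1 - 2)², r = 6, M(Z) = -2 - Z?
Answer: 54/103 ≈ 0.52427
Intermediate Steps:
t(F, X) = 6
E = 1 (E = (-1)² = 1)
g(L) = 6
(-276 + g(E))/(-351 - 164) = (-276 + 6)/(-351 - 164) = -270/(-515) = -270*(-1/515) = 54/103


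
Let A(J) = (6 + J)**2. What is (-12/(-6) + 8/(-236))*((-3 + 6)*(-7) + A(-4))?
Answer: -1972/59 ≈ -33.424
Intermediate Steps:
(-12/(-6) + 8/(-236))*((-3 + 6)*(-7) + A(-4)) = (-12/(-6) + 8/(-236))*((-3 + 6)*(-7) + (6 - 4)**2) = (-12*(-1/6) + 8*(-1/236))*(3*(-7) + 2**2) = (2 - 2/59)*(-21 + 4) = (116/59)*(-17) = -1972/59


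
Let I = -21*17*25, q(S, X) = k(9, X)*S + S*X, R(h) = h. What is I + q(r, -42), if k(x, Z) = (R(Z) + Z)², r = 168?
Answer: 1169427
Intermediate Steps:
k(x, Z) = 4*Z² (k(x, Z) = (Z + Z)² = (2*Z)² = 4*Z²)
q(S, X) = S*X + 4*S*X² (q(S, X) = (4*X²)*S + S*X = 4*S*X² + S*X = S*X + 4*S*X²)
I = -8925 (I = -357*25 = -8925)
I + q(r, -42) = -8925 + 168*(-42)*(1 + 4*(-42)) = -8925 + 168*(-42)*(1 - 168) = -8925 + 168*(-42)*(-167) = -8925 + 1178352 = 1169427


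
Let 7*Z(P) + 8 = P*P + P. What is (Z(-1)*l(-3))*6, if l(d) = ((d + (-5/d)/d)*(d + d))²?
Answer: -65536/21 ≈ -3120.8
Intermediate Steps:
l(d) = 4*d²*(d - 5/d²)² (l(d) = ((d - 5/d²)*(2*d))² = (2*d*(d - 5/d²))² = 4*d²*(d - 5/d²)²)
Z(P) = -8/7 + P/7 + P²/7 (Z(P) = -8/7 + (P*P + P)/7 = -8/7 + (P² + P)/7 = -8/7 + (P + P²)/7 = -8/7 + (P/7 + P²/7) = -8/7 + P/7 + P²/7)
(Z(-1)*l(-3))*6 = ((-8/7 + (⅐)*(-1) + (⅐)*(-1)²)*(4*(-5 + (-3)³)²/(-3)²))*6 = ((-8/7 - ⅐ + (⅐)*1)*(4*(⅑)*(-5 - 27)²))*6 = ((-8/7 - ⅐ + ⅐)*(4*(⅑)*(-32)²))*6 = -32*1024/(7*9)*6 = -8/7*4096/9*6 = -32768/63*6 = -65536/21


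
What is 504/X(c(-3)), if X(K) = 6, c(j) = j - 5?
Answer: 84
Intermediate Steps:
c(j) = -5 + j
504/X(c(-3)) = 504/6 = 504*(⅙) = 84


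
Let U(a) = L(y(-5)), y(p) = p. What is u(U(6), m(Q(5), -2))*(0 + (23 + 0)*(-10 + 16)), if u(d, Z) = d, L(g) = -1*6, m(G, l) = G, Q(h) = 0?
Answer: -828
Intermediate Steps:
L(g) = -6
U(a) = -6
u(U(6), m(Q(5), -2))*(0 + (23 + 0)*(-10 + 16)) = -6*(0 + (23 + 0)*(-10 + 16)) = -6*(0 + 23*6) = -6*(0 + 138) = -6*138 = -828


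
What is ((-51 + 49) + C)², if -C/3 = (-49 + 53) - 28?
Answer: 4900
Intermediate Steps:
C = 72 (C = -3*((-49 + 53) - 28) = -3*(4 - 28) = -3*(-24) = 72)
((-51 + 49) + C)² = ((-51 + 49) + 72)² = (-2 + 72)² = 70² = 4900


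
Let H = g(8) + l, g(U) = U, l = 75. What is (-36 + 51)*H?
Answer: 1245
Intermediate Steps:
H = 83 (H = 8 + 75 = 83)
(-36 + 51)*H = (-36 + 51)*83 = 15*83 = 1245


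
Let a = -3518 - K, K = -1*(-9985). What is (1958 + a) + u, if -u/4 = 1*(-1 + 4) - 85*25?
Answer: -3057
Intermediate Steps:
K = 9985
u = 8488 (u = -4*(1*(-1 + 4) - 85*25) = -4*(1*3 - 2125) = -4*(3 - 2125) = -4*(-2122) = 8488)
a = -13503 (a = -3518 - 1*9985 = -3518 - 9985 = -13503)
(1958 + a) + u = (1958 - 13503) + 8488 = -11545 + 8488 = -3057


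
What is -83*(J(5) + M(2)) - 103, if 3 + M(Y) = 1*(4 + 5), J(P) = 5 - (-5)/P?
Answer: -1099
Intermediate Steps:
J(P) = 5 + 5/P
M(Y) = 6 (M(Y) = -3 + 1*(4 + 5) = -3 + 1*9 = -3 + 9 = 6)
-83*(J(5) + M(2)) - 103 = -83*((5 + 5/5) + 6) - 103 = -83*((5 + 5*(⅕)) + 6) - 103 = -83*((5 + 1) + 6) - 103 = -83*(6 + 6) - 103 = -83*12 - 103 = -996 - 103 = -1099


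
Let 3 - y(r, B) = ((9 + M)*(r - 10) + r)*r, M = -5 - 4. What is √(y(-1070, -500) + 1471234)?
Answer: 11*√2697 ≈ 571.26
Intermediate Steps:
M = -9
y(r, B) = 3 - r² (y(r, B) = 3 - ((9 - 9)*(r - 10) + r)*r = 3 - (0*(-10 + r) + r)*r = 3 - (0 + r)*r = 3 - r*r = 3 - r²)
√(y(-1070, -500) + 1471234) = √((3 - 1*(-1070)²) + 1471234) = √((3 - 1*1144900) + 1471234) = √((3 - 1144900) + 1471234) = √(-1144897 + 1471234) = √326337 = 11*√2697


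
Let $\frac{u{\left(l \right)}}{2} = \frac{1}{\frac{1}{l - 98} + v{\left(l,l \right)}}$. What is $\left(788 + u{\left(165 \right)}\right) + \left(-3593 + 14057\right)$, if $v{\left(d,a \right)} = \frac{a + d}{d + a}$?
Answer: $\frac{382635}{34} \approx 11254.0$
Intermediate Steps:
$v{\left(d,a \right)} = 1$ ($v{\left(d,a \right)} = \frac{a + d}{a + d} = 1$)
$u{\left(l \right)} = \frac{2}{1 + \frac{1}{-98 + l}}$ ($u{\left(l \right)} = \frac{2}{\frac{1}{l - 98} + 1} = \frac{2}{\frac{1}{-98 + l} + 1} = \frac{2}{1 + \frac{1}{-98 + l}}$)
$\left(788 + u{\left(165 \right)}\right) + \left(-3593 + 14057\right) = \left(788 + \frac{2 \left(-98 + 165\right)}{-97 + 165}\right) + \left(-3593 + 14057\right) = \left(788 + 2 \cdot \frac{1}{68} \cdot 67\right) + 10464 = \left(788 + \frac{67}{34}\right) + 10464 = \frac{26859}{34} + 10464 = \frac{382635}{34}$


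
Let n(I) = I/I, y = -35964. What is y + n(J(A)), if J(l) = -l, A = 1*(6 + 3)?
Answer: -35963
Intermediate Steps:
A = 9 (A = 1*9 = 9)
n(I) = 1
y + n(J(A)) = -35964 + 1 = -35963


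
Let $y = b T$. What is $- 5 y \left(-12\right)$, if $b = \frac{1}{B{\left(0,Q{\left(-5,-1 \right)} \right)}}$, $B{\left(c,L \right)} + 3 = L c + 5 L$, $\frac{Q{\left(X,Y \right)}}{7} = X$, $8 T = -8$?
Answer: $\frac{30}{89} \approx 0.33708$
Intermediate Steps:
$T = -1$ ($T = \frac{1}{8} \left(-8\right) = -1$)
$Q{\left(X,Y \right)} = 7 X$
$B{\left(c,L \right)} = -3 + 5 L + L c$ ($B{\left(c,L \right)} = -3 + \left(L c + 5 L\right) = -3 + \left(5 L + L c\right) = -3 + 5 L + L c$)
$b = - \frac{1}{178}$ ($b = \frac{1}{-3 + 5 \cdot 7 \left(-5\right) + 7 \left(-5\right) 0} = \frac{1}{-3 + 5 \left(-35\right) - 0} = \frac{1}{-3 - 175 + 0} = \frac{1}{-178} = - \frac{1}{178} \approx -0.005618$)
$y = \frac{1}{178}$ ($y = \left(- \frac{1}{178}\right) \left(-1\right) = \frac{1}{178} \approx 0.005618$)
$- 5 y \left(-12\right) = \left(-5\right) \frac{1}{178} \left(-12\right) = \left(- \frac{5}{178}\right) \left(-12\right) = \frac{30}{89}$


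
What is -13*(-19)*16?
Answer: 3952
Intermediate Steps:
-13*(-19)*16 = 247*16 = 3952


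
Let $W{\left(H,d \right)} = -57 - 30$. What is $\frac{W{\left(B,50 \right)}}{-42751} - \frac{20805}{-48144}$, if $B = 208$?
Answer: $\frac{297874361}{686068048} \approx 0.43418$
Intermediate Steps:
$W{\left(H,d \right)} = -87$
$\frac{W{\left(B,50 \right)}}{-42751} - \frac{20805}{-48144} = - \frac{87}{-42751} - \frac{20805}{-48144} = \left(-87\right) \left(- \frac{1}{42751}\right) - - \frac{6935}{16048} = \frac{87}{42751} + \frac{6935}{16048} = \frac{297874361}{686068048}$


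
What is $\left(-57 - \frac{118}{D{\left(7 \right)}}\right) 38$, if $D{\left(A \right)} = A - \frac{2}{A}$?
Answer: $- \frac{133190}{47} \approx -2833.8$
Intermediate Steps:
$\left(-57 - \frac{118}{D{\left(7 \right)}}\right) 38 = \left(-57 - \frac{118}{7 - \frac{2}{7}}\right) 38 = \left(-57 - \frac{118}{\frac{47}{7}}\right) 38 = \left(-57 - \frac{826}{47}\right) 38 = \left(- \frac{3505}{47}\right) 38 = - \frac{133190}{47}$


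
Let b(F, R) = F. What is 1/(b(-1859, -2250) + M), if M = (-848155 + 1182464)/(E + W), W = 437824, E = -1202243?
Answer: -764419/1421389230 ≈ -0.00053780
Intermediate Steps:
M = -334309/764419 (M = (-848155 + 1182464)/(-1202243 + 437824) = 334309/(-764419) = 334309*(-1/764419) = -334309/764419 ≈ -0.43734)
1/(b(-1859, -2250) + M) = 1/(-1859 - 334309/764419) = 1/(-1421389230/764419) = -764419/1421389230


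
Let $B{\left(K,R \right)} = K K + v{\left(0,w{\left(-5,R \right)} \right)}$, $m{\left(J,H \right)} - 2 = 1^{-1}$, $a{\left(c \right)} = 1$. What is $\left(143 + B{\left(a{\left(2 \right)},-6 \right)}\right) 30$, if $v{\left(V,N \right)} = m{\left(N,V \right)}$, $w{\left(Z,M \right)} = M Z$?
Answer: $4410$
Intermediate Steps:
$m{\left(J,H \right)} = 3$ ($m{\left(J,H \right)} = 2 + 1^{-1} = 2 + 1 = 3$)
$v{\left(V,N \right)} = 3$
$B{\left(K,R \right)} = 3 + K^{2}$ ($B{\left(K,R \right)} = K K + 3 = K^{2} + 3 = 3 + K^{2}$)
$\left(143 + B{\left(a{\left(2 \right)},-6 \right)}\right) 30 = \left(143 + \left(3 + 1^{2}\right)\right) 30 = \left(143 + \left(3 + 1\right)\right) 30 = \left(143 + 4\right) 30 = 147 \cdot 30 = 4410$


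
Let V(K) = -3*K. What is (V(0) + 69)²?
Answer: 4761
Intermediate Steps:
(V(0) + 69)² = (-3*0 + 69)² = (0 + 69)² = 69² = 4761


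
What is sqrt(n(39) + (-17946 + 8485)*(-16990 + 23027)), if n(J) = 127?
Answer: I*sqrt(57115930) ≈ 7557.5*I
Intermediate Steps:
sqrt(n(39) + (-17946 + 8485)*(-16990 + 23027)) = sqrt(127 + (-17946 + 8485)*(-16990 + 23027)) = sqrt(127 - 9461*6037) = sqrt(127 - 57116057) = sqrt(-57115930) = I*sqrt(57115930)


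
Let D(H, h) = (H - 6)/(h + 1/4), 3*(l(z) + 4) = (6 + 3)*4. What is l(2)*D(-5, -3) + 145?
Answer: 177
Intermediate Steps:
l(z) = 8 (l(z) = -4 + ((6 + 3)*4)/3 = -4 + (9*4)/3 = -4 + (⅓)*36 = -4 + 12 = 8)
D(H, h) = (-6 + H)/(¼ + h) (D(H, h) = (-6 + H)/(h + ¼) = (-6 + H)/(¼ + h))
l(2)*D(-5, -3) + 145 = 8*(4*(-6 - 5)/(1 + 4*(-3))) + 145 = 8*(4*(-11)/(1 - 12)) + 145 = 8*(4*(-11)/(-11)) + 145 = 8*(4*(-1/11)*(-11)) + 145 = 8*4 + 145 = 32 + 145 = 177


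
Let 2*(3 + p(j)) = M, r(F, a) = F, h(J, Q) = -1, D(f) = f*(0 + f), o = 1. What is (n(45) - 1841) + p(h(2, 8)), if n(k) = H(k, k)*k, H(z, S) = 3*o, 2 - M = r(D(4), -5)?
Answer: -1716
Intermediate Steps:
D(f) = f² (D(f) = f*f = f²)
M = -14 (M = 2 - 1*4² = 2 - 1*16 = 2 - 16 = -14)
p(j) = -10 (p(j) = -3 + (½)*(-14) = -3 - 7 = -10)
H(z, S) = 3 (H(z, S) = 3*1 = 3)
n(k) = 3*k
(n(45) - 1841) + p(h(2, 8)) = (3*45 - 1841) - 10 = (135 - 1841) - 10 = -1706 - 10 = -1716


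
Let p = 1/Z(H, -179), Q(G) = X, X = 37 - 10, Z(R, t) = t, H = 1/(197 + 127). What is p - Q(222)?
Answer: -4834/179 ≈ -27.006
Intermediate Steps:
H = 1/324 ≈ 0.0030864
X = 27
Q(G) = 27
p = -1/179 (p = 1/(-179) = -1/179 ≈ -0.0055866)
p - Q(222) = -1/179 - 1*27 = -1/179 - 27 = -4834/179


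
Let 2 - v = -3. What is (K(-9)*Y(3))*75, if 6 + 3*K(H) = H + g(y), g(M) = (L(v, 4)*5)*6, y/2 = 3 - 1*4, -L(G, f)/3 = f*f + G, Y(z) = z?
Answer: -142875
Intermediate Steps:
v = 5 (v = 2 - 1*(-3) = 2 + 3 = 5)
L(G, f) = -3*G - 3*f² (L(G, f) = -3*(f*f + G) = -3*(f² + G) = -3*(G + f²) = -3*G - 3*f²)
y = -2 (y = 2*(3 - 1*4) = 2*(3 - 4) = 2*(-1) = -2)
g(M) = -1890 (g(M) = ((-3*5 - 3*4²)*5)*6 = ((-15 - 3*16)*5)*6 = ((-15 - 48)*5)*6 = -63*5*6 = -315*6 = -1890)
K(H) = -632 + H/3 (K(H) = -2 + (H - 1890)/3 = -2 + (-1890 + H)/3 = -2 + (-630 + H/3) = -632 + H/3)
(K(-9)*Y(3))*75 = ((-632 + (⅓)*(-9))*3)*75 = ((-632 - 3)*3)*75 = -635*3*75 = -1905*75 = -142875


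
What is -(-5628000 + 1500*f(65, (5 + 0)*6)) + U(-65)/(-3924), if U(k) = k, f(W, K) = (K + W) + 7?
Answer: 21483900065/3924 ≈ 5.4750e+6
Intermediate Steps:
f(W, K) = 7 + K + W
-(-5628000 + 1500*f(65, (5 + 0)*6)) + U(-65)/(-3924) = -(-5520000 + 1500*(5 + 0)*6) - 65/(-3924) = -1500/(1/((7 + 5*6 + 65) - 3752)) - 65*(-1/3924) = -1500/(1/((7 + 30 + 65) - 3752)) + 65/3924 = -1500/(1/(102 - 3752)) + 65/3924 = -1500/(1/(-3650)) + 65/3924 = -1500/(-1/3650) + 65/3924 = -1500*(-3650) + 65/3924 = 5475000 + 65/3924 = 21483900065/3924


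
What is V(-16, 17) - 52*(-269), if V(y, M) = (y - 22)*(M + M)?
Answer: 12696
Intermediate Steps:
V(y, M) = 2*M*(-22 + y) (V(y, M) = (-22 + y)*(2*M) = 2*M*(-22 + y))
V(-16, 17) - 52*(-269) = 2*17*(-22 - 16) - 52*(-269) = 2*17*(-38) + 13988 = -1292 + 13988 = 12696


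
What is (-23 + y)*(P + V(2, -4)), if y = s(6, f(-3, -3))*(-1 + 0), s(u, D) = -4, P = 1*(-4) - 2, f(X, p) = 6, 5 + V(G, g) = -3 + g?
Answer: 342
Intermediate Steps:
V(G, g) = -8 + g (V(G, g) = -5 + (-3 + g) = -8 + g)
P = -6 (P = -4 - 2 = -6)
y = 4 (y = -4*(-1 + 0) = -4*(-1) = 4)
(-23 + y)*(P + V(2, -4)) = (-23 + 4)*(-6 + (-8 - 4)) = -19*(-6 - 12) = -19*(-18) = 342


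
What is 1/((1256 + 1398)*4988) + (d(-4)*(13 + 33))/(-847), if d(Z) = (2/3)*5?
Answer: -6089547379/33638144232 ≈ -0.18103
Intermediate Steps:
d(Z) = 10/3 (d(Z) = (2*(1/3))*5 = (2/3)*5 = 10/3)
1/((1256 + 1398)*4988) + (d(-4)*(13 + 33))/(-847) = 1/((1256 + 1398)*4988) + (10*(13 + 33)/3)/(-847) = (1/4988)/2654 + ((10/3)*46)*(-1/847) = (1/2654)*(1/4988) + (460/3)*(-1/847) = 1/13238152 - 460/2541 = -6089547379/33638144232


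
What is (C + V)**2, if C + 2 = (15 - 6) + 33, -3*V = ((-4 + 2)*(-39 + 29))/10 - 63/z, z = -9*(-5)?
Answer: 39601/25 ≈ 1584.0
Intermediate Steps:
z = 45
V = -1/5 (V = -(((-4 + 2)*(-39 + 29))/10 - 63/45)/3 = -(-2*(-10)*(1/10) - 63*1/45)/3 = -(20*(1/10) - 7/5)/3 = -(2 - 7/5)/3 = -1/3*3/5 = -1/5 ≈ -0.20000)
C = 40 (C = -2 + ((15 - 6) + 33) = -2 + (9 + 33) = -2 + 42 = 40)
(C + V)**2 = (40 - 1/5)**2 = (199/5)**2 = 39601/25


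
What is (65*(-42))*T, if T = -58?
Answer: 158340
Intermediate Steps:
(65*(-42))*T = (65*(-42))*(-58) = -2730*(-58) = 158340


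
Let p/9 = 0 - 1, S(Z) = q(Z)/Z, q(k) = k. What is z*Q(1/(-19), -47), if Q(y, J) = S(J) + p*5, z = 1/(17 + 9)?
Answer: -22/13 ≈ -1.6923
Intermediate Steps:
S(Z) = 1 (S(Z) = Z/Z = 1)
z = 1/26 ≈ 0.038462
p = -9 (p = 9*(0 - 1) = 9*(-1) = -9)
Q(y, J) = -44 (Q(y, J) = 1 - 9*5 = 1 - 45 = -44)
z*Q(1/(-19), -47) = (1/26)*(-44) = -22/13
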